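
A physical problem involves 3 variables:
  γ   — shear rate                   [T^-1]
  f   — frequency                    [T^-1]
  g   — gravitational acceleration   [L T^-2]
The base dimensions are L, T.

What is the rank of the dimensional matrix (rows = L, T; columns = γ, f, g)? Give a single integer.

2

Exponent matrix [L,T] × [γ,f,g]:
  L: [ 0  0  1]
  T: [-1 -1 -2]
Echelon form has 2 nonzero rows (pivots: γ,g)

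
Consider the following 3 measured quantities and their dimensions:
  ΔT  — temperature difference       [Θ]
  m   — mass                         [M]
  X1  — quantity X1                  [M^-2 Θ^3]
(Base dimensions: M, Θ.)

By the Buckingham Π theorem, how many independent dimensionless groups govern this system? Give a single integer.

1

Exponent matrix [M,Θ] × [ΔT,m,X1]:
  M: [ 0  1 -2]
  Θ: [ 1  0  3]
Row reduction gives pivot columns ΔT,m; rank = 2
3 vars − rank 2 = 1 Π group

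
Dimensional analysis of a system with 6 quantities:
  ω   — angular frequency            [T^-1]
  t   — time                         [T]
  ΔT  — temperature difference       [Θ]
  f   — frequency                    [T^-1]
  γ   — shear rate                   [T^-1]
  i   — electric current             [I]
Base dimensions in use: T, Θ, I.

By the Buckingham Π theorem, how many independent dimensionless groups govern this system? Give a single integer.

3

Dimensional matrix (T×Θ×I by ω×t×ΔT×f×γ×i):
  T: [-1  1  0 -1 -1  0]
  Θ: [ 0  0  1  0  0  0]
  I: [ 0  0  0  0  0  1]
Row reduction gives pivot columns ω,ΔT,i; rank = 3
n=6, r=3 ⇒ 3 dimensionless groups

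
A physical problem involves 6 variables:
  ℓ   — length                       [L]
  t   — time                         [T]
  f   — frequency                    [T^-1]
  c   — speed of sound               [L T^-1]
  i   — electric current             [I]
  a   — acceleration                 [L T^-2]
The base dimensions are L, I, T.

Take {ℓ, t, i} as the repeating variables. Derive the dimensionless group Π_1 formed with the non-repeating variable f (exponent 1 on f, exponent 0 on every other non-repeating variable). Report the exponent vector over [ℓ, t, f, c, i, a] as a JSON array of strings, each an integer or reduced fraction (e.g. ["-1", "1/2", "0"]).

["0", "1", "1", "0", "0", "0"]

Exponent matrix [L,I,T] × [ℓ,t,f,c,i,a]:
  L: [ 1  0  0  1  0  1]
  I: [ 0  0  0  0  1  0]
  T: [ 0  1 -1 -1  0 -2]
Row reduction gives pivot columns ℓ,t,i; rank = 3
Repeat: ℓ,t,i; free: f,c,a
RREF:
  r0: [   1    0    0    1    0    1]
  r1: [   0    1   -1   -1    0   -2]
  r2: [   0    0    0    0    1    0]
Fix exponent of f at 1, c at 0, a at 0; solve each RREF row for its pivot's exponent:
  r0: exp(ℓ) + (0)·1 = 0 ⇒ exp(ℓ) = 0
  r1: exp(t) + (-1)·1 = 0 ⇒ exp(t) = 1
  r2: exp(i) + (0)·1 = 0 ⇒ exp(i) = 0
Π_1 = t · f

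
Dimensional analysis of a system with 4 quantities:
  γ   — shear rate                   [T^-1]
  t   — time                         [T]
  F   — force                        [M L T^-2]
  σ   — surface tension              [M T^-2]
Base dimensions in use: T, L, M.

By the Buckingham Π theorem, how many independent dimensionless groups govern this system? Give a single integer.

Dimensional matrix (T×L×M by γ×t×F×σ):
  T: [-1  1 -2 -2]
  L: [ 0  0  1  0]
  M: [ 0  0  1  1]
Row reduction gives pivot columns γ,F,σ; rank = 3
n=4, r=3 ⇒ 1 dimensionless group

1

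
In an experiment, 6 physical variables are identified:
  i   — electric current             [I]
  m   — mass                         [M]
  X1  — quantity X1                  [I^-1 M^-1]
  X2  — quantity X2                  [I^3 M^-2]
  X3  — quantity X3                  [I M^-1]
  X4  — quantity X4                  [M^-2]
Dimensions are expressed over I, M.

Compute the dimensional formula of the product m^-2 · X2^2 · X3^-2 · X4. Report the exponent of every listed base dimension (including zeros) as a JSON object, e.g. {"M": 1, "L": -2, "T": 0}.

{"I": 4, "M": -6}

Exponent matrix [I,M] × [i,m,X1,X2,X3,X4]:
  I: [ 1  0 -1  3  1  0]
  M: [ 0  1 -1 -2 -1 -2]
  [I]: (-2)·0+(2)·3+(-2)·1+(1)·0 = 4
  [M]: (-2)·1+(2)·-2+(-2)·-1+(1)·-2 = -6
⇒ I^4 M^-6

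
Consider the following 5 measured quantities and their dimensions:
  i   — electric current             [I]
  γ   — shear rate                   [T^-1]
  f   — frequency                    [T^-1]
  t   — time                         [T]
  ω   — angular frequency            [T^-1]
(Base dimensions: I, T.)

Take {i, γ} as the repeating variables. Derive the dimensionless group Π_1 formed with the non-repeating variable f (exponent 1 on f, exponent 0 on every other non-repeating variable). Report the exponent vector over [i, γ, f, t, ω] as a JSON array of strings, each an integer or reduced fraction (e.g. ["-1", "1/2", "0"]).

Dimensional matrix (I×T by i×γ×f×t×ω):
  I: [ 1  0  0  0  0]
  T: [ 0 -1 -1  1 -1]
Echelon form has 2 nonzero rows (pivots: i,γ)
Repeat: i,γ; free: f,t,ω
RREF:
  r0: [   1    0    0    0    0]
  r1: [   0    1    1   -1    1]
Fix exponent of f at 1, t at 0, ω at 0; solve each RREF row for its pivot's exponent:
  r0: exp(i) + (0)·1 = 0 ⇒ exp(i) = 0
  r1: exp(γ) + (1)·1 = 0 ⇒ exp(γ) = -1
Π_1 = γ^-1 · f

["0", "-1", "1", "0", "0"]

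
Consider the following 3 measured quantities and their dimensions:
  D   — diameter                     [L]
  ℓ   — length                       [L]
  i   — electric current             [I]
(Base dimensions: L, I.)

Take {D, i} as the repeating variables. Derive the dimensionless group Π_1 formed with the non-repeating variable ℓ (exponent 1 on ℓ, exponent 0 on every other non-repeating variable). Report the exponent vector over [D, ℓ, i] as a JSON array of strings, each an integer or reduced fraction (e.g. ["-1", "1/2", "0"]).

Dimensional matrix (L×I by D×ℓ×i):
  L: [ 1  1  0]
  I: [ 0  0  1]
Row reduction gives pivot columns D,i; rank = 2
Pivot set = {D,i}, free = {ℓ}
RREF:
  r0: [   1    1    0]
  r1: [   0    0    1]
Fix exponent of ℓ at 1; solve each RREF row for its pivot's exponent:
  r0: exp(D) + (1)·1 = 0 ⇒ exp(D) = -1
  r1: exp(i) + (0)·1 = 0 ⇒ exp(i) = 0
Π_1 = D^-1 · ℓ

["-1", "1", "0"]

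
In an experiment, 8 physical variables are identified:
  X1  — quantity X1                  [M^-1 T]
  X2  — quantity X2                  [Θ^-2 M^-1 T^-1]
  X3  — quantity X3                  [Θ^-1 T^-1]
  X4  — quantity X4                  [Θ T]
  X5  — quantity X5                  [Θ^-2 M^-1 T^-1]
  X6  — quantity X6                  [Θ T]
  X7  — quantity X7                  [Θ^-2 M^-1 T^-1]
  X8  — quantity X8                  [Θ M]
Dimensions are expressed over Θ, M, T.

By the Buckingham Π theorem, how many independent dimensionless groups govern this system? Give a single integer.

Exponent matrix [Θ,M,T] × [X1,X2,X3,X4,X5,X6,X7,X8]:
  Θ: [ 0 -2 -1  1 -2  1 -2  1]
  M: [-1 -1  0  0 -1  0 -1  1]
  T: [ 1 -1 -1  1 -1  1 -1  0]
Row reduction gives pivot columns X1,X2; rank = 2
Π count = n − r = 8 − 2 = 6

6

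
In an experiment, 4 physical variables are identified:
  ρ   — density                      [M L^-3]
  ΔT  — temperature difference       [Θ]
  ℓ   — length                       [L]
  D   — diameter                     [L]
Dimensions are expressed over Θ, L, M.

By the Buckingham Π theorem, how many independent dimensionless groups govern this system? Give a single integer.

Dimensional matrix (Θ×L×M by ρ×ΔT×ℓ×D):
  Θ: [ 0  1  0  0]
  L: [-3  0  1  1]
  M: [ 1  0  0  0]
RREF → pivots at {ρ,ΔT,ℓ} ⇒ r = 3
4 vars − rank 3 = 1 Π group

1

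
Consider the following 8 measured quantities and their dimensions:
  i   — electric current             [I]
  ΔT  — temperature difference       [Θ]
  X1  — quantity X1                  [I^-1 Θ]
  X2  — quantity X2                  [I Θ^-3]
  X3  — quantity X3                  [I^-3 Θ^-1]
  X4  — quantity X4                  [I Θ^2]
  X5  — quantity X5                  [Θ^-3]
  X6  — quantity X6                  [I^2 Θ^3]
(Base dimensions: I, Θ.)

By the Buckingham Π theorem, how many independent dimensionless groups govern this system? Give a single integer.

6

Exponent matrix [I,Θ] × [i,ΔT,X1,X2,X3,X4,X5,X6]:
  I: [ 1  0 -1  1 -3  1  0  2]
  Θ: [ 0  1  1 -3 -1  2 -3  3]
Echelon form has 2 nonzero rows (pivots: i,ΔT)
8 vars − rank 2 = 6 Π groups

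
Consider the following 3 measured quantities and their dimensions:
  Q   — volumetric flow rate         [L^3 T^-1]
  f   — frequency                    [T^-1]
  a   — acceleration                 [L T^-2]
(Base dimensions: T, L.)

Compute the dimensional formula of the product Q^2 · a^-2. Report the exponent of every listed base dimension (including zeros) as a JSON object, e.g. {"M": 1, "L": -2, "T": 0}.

Dimensional matrix (T×L by Q×f×a):
  T: [-1 -1 -2]
  L: [ 3  0  1]
  [T]: (2)·-1+(-2)·-2 = 2
  [L]: (2)·3+(-2)·1 = 4
⇒ T^2 L^4

{"T": 2, "L": 4}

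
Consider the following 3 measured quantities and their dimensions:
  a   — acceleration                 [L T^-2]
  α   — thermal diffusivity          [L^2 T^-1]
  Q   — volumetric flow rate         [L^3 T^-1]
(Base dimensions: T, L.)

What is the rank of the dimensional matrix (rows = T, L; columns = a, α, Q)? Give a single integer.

2

Write exponents as rows T,L / cols a,α,Q:
  T: [-2 -1 -1]
  L: [ 1  2  3]
RREF → pivots at {a,α} ⇒ r = 2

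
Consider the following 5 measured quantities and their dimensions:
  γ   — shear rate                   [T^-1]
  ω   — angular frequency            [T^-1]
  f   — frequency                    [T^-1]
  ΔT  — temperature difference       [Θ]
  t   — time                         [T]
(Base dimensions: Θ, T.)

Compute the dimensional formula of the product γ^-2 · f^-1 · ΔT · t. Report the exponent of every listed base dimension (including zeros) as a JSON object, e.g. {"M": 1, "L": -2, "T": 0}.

Exponent matrix [Θ,T] × [γ,ω,f,ΔT,t]:
  Θ: [ 0  0  0  1  0]
  T: [-1 -1 -1  0  1]
  [Θ]: (-2)·0+(-1)·0+(1)·1+(1)·0 = 1
  [T]: (-2)·-1+(-1)·-1+(1)·0+(1)·1 = 4
⇒ Θ T^4

{"Θ": 1, "T": 4}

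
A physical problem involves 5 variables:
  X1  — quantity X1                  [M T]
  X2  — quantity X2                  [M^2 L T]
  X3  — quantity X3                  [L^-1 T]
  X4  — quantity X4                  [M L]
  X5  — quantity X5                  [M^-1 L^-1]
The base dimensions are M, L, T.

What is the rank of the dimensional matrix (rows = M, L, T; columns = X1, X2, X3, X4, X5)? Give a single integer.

2

Exponent matrix [M,L,T] × [X1,X2,X3,X4,X5]:
  M: [ 1  2  0  1 -1]
  L: [ 0  1 -1  1 -1]
  T: [ 1  1  1  0  0]
RREF → pivots at {X1,X2} ⇒ r = 2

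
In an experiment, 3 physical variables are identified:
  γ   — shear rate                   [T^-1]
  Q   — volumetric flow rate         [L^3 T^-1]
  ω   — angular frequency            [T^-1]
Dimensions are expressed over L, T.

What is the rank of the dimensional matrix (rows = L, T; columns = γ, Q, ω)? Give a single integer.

Write exponents as rows L,T / cols γ,Q,ω:
  L: [ 0  3  0]
  T: [-1 -1 -1]
Echelon form has 2 nonzero rows (pivots: γ,Q)

2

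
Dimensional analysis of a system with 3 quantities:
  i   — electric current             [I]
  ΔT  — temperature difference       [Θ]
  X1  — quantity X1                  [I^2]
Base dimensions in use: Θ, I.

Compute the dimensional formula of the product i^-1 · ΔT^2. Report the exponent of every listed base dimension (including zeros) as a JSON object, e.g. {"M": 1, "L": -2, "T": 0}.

{"Θ": 2, "I": -1}

Dimensional matrix (Θ×I by i×ΔT×X1):
  Θ: [ 0  1  0]
  I: [ 1  0  2]
  [Θ]: (-1)·0+(2)·1 = 2
  [I]: (-1)·1+(2)·0 = -1
⇒ Θ^2 I^-1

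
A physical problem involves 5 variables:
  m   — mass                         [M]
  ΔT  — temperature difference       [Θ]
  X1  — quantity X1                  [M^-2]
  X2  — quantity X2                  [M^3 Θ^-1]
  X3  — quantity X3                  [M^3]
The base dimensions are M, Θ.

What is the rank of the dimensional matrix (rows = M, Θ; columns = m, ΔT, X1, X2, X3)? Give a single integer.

2

Dimensional matrix (M×Θ by m×ΔT×X1×X2×X3):
  M: [ 1  0 -2  3  3]
  Θ: [ 0  1  0 -1  0]
RREF → pivots at {m,ΔT} ⇒ r = 2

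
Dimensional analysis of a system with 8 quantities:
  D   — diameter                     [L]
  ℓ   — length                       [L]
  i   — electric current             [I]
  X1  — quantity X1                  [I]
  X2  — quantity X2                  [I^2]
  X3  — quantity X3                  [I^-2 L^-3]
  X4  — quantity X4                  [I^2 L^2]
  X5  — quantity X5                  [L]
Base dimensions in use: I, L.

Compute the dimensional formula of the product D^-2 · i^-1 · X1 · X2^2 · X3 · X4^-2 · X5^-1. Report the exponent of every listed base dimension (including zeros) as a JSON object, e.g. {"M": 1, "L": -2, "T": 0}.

{"I": -2, "L": -10}

Exponent matrix [I,L] × [D,ℓ,i,X1,X2,X3,X4,X5]:
  I: [ 0  0  1  1  2 -2  2  0]
  L: [ 1  1  0  0  0 -3  2  1]
  [I]: (-2)·0+(-1)·1+(1)·1+(2)·2+(1)·-2+(-2)·2+(-1)·0 = -2
  [L]: (-2)·1+(-1)·0+(1)·0+(2)·0+(1)·-3+(-2)·2+(-1)·1 = -10
⇒ I^-2 L^-10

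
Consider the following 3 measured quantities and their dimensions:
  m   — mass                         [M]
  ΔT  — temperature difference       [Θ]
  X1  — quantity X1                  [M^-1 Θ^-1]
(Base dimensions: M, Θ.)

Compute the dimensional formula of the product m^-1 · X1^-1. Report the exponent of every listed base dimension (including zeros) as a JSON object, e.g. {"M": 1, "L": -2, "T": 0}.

Exponent matrix [M,Θ] × [m,ΔT,X1]:
  M: [ 1  0 -1]
  Θ: [ 0  1 -1]
  [M]: (-1)·1+(-1)·-1 = 0
  [Θ]: (-1)·0+(-1)·-1 = 1
⇒ Θ

{"M": 0, "Θ": 1}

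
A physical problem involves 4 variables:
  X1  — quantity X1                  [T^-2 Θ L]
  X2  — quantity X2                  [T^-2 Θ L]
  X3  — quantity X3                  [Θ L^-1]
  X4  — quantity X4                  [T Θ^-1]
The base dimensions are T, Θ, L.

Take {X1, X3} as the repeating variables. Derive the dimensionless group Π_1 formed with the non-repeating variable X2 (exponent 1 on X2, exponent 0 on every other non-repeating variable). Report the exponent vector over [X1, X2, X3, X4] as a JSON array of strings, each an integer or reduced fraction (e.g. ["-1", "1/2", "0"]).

Exponent matrix [T,Θ,L] × [X1,X2,X3,X4]:
  T: [-2 -2  0  1]
  Θ: [ 1  1  1 -1]
  L: [ 1  1 -1  0]
RREF → pivots at {X1,X3} ⇒ r = 2
Pivot set = {X1,X3}, free = {X2,X4}
RREF:
  r0: [   1    1    0 -1/2]
  r1: [   0    0    1 -1/2]
  r2: [   0    0    0    0]
Fix exponent of X2 at 1, X4 at 0; solve each RREF row for its pivot's exponent:
  r0: exp(X1) + (1)·1 = 0 ⇒ exp(X1) = -1
  r1: exp(X3) + (0)·1 = 0 ⇒ exp(X3) = 0
Π_1 = X1^-1 · X2

["-1", "1", "0", "0"]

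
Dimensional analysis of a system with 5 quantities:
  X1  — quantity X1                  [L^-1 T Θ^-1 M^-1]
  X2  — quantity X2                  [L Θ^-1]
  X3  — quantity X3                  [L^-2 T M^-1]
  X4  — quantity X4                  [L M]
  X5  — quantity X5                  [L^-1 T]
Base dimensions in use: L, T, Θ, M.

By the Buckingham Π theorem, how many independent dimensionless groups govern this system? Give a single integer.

Exponent matrix [L,T,Θ,M] × [X1,X2,X3,X4,X5]:
  L: [-1  1 -2  1 -1]
  T: [ 1  0  1  0  1]
  Θ: [-1 -1  0  0  0]
  M: [-1  0 -1  1  0]
Echelon form has 3 nonzero rows (pivots: X1,X2,X4)
n=5, r=3 ⇒ 2 dimensionless groups

2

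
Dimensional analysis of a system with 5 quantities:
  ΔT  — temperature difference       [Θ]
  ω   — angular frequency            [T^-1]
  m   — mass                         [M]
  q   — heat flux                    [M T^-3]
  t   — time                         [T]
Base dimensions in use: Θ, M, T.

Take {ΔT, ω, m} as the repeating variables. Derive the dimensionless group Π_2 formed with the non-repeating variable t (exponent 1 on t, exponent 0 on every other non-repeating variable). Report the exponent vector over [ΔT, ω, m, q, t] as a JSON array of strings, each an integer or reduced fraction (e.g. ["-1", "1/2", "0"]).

["0", "1", "0", "0", "1"]

Exponent matrix [Θ,M,T] × [ΔT,ω,m,q,t]:
  Θ: [ 1  0  0  0  0]
  M: [ 0  0  1  1  0]
  T: [ 0 -1  0 -3  1]
RREF → pivots at {ΔT,ω,m} ⇒ r = 3
Pivot set = {ΔT,ω,m}, free = {q,t}
RREF:
  r0: [   1    0    0    0    0]
  r1: [   0    1    0    3   -1]
  r2: [   0    0    1    1    0]
Fix exponent of t at 1, q at 0; solve each RREF row for its pivot's exponent:
  r0: exp(ΔT) + (0)·1 = 0 ⇒ exp(ΔT) = 0
  r1: exp(ω) + (-1)·1 = 0 ⇒ exp(ω) = 1
  r2: exp(m) + (0)·1 = 0 ⇒ exp(m) = 0
Π_2 = ω · t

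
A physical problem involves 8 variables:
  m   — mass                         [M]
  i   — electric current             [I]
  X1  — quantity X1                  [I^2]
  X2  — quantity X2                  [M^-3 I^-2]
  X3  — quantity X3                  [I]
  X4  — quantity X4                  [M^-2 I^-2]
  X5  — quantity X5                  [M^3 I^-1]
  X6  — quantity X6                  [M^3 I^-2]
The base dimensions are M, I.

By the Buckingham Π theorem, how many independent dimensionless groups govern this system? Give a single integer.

Dimensional matrix (M×I by m×i×X1×X2×X3×X4×X5×X6):
  M: [ 1  0  0 -3  0 -2  3  3]
  I: [ 0  1  2 -2  1 -2 -1 -2]
Row reduction gives pivot columns m,i; rank = 2
Π count = n − r = 8 − 2 = 6

6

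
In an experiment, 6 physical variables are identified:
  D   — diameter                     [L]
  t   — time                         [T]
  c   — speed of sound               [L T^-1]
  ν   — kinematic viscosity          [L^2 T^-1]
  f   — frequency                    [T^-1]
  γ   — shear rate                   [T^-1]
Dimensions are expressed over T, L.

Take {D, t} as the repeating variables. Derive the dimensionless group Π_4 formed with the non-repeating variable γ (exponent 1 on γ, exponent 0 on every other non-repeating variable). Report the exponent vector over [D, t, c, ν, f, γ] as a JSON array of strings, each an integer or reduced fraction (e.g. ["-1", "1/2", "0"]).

["0", "1", "0", "0", "0", "1"]

Dimensional matrix (T×L by D×t×c×ν×f×γ):
  T: [ 0  1 -1 -1 -1 -1]
  L: [ 1  0  1  2  0  0]
Row reduction gives pivot columns D,t; rank = 2
Pivot set = {D,t}, free = {c,ν,f,γ}
RREF:
  r0: [   1    0    1    2    0    0]
  r1: [   0    1   -1   -1   -1   -1]
Fix exponent of γ at 1, c at 0, ν at 0, f at 0; solve each RREF row for its pivot's exponent:
  r0: exp(D) + (0)·1 = 0 ⇒ exp(D) = 0
  r1: exp(t) + (-1)·1 = 0 ⇒ exp(t) = 1
Π_4 = t · γ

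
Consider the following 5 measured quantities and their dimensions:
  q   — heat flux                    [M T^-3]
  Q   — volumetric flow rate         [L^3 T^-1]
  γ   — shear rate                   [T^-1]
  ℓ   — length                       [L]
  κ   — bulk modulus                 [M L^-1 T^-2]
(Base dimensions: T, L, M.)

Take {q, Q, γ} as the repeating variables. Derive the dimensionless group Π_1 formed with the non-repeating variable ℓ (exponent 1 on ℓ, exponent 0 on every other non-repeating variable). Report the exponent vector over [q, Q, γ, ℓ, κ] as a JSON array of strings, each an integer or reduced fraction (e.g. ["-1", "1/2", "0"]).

Dimensional matrix (T×L×M by q×Q×γ×ℓ×κ):
  T: [-3 -1 -1  0 -2]
  L: [ 0  3  0  1 -1]
  M: [ 1  0  0  0  1]
Echelon form has 3 nonzero rows (pivots: q,Q,γ)
Pivot set = {q,Q,γ}, free = {ℓ,κ}
RREF:
  r0: [   1    0    0    0    1]
  r1: [   0    1    0  1/3 -1/3]
  r2: [   0    0    1 -1/3 -2/3]
Fix exponent of ℓ at 1, κ at 0; solve each RREF row for its pivot's exponent:
  r0: exp(q) + (0)·1 = 0 ⇒ exp(q) = 0
  r1: exp(Q) + (1/3)·1 = 0 ⇒ exp(Q) = -1/3
  r2: exp(γ) + (-1/3)·1 = 0 ⇒ exp(γ) = 1/3
Π_1 = Q^(-1/3) · γ^(1/3) · ℓ

["0", "-1/3", "1/3", "1", "0"]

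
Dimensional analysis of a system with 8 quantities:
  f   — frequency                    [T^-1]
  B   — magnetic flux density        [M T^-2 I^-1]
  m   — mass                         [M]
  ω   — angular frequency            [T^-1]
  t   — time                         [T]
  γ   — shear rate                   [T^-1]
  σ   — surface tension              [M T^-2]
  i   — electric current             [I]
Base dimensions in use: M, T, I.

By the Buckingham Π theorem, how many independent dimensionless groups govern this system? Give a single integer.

5

Exponent matrix [M,T,I] × [f,B,m,ω,t,γ,σ,i]:
  M: [ 0  1  1  0  0  0  1  0]
  T: [-1 -2  0 -1  1 -1 -2  0]
  I: [ 0 -1  0  0  0  0  0  1]
RREF → pivots at {f,B,m} ⇒ r = 3
8 vars − rank 3 = 5 Π groups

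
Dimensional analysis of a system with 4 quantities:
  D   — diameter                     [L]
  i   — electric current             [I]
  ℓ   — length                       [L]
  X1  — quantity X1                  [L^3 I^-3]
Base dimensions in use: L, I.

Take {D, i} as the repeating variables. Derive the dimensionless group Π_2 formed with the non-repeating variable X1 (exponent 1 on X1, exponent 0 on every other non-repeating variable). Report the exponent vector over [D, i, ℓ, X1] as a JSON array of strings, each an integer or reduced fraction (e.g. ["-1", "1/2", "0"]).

["-3", "3", "0", "1"]

Write exponents as rows L,I / cols D,i,ℓ,X1:
  L: [ 1  0  1  3]
  I: [ 0  1  0 -3]
Echelon form has 2 nonzero rows (pivots: D,i)
Pivot set = {D,i}, free = {ℓ,X1}
RREF:
  r0: [   1    0    1    3]
  r1: [   0    1    0   -3]
Fix exponent of X1 at 1, ℓ at 0; solve each RREF row for its pivot's exponent:
  r0: exp(D) + (3)·1 = 0 ⇒ exp(D) = -3
  r1: exp(i) + (-3)·1 = 0 ⇒ exp(i) = 3
Π_2 = D^-3 · i^3 · X1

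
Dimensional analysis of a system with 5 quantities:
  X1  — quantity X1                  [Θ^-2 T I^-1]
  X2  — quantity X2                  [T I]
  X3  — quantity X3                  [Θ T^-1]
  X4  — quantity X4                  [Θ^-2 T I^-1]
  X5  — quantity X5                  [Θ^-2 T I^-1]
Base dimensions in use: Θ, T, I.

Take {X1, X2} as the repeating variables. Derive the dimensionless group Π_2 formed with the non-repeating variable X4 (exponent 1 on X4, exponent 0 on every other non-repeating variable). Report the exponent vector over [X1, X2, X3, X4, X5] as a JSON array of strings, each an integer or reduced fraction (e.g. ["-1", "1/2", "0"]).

["-1", "0", "0", "1", "0"]

Dimensional matrix (Θ×T×I by X1×X2×X3×X4×X5):
  Θ: [-2  0  1 -2 -2]
  T: [ 1  1 -1  1  1]
  I: [-1  1  0 -1 -1]
RREF → pivots at {X1,X2} ⇒ r = 2
Pivot set = {X1,X2}, free = {X3,X4,X5}
RREF:
  r0: [   1    0 -1/2    1    1]
  r1: [   0    1 -1/2    0    0]
  r2: [   0    0    0    0    0]
Fix exponent of X4 at 1, X3 at 0, X5 at 0; solve each RREF row for its pivot's exponent:
  r0: exp(X1) + (1)·1 = 0 ⇒ exp(X1) = -1
  r1: exp(X2) + (0)·1 = 0 ⇒ exp(X2) = 0
Π_2 = X1^-1 · X4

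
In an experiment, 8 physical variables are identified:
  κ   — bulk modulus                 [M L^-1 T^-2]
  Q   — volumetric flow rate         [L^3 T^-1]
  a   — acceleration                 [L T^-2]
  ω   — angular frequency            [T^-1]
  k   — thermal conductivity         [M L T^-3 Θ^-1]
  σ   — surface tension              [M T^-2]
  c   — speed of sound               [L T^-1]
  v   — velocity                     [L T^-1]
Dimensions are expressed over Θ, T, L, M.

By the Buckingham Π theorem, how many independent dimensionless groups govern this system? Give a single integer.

4

Dimensional matrix (Θ×T×L×M by κ×Q×a×ω×k×σ×c×v):
  Θ: [ 0  0  0  0 -1  0  0  0]
  T: [-2 -1 -2 -1 -3 -2 -1 -1]
  L: [-1  3  1  0  1  0  1  1]
  M: [ 1  0  0  0  1  1  0  0]
Row reduction gives pivot columns κ,Q,a,k; rank = 4
8 vars − rank 4 = 4 Π groups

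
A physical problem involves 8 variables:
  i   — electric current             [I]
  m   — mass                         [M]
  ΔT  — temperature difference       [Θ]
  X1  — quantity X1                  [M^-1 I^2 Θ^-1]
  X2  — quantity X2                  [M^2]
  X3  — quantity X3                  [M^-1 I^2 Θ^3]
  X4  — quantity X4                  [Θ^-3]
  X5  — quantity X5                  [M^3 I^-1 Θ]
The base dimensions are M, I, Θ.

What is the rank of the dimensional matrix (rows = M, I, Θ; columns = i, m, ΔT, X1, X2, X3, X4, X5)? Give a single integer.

Dimensional matrix (M×I×Θ by i×m×ΔT×X1×X2×X3×X4×X5):
  M: [ 0  1  0 -1  2 -1  0  3]
  I: [ 1  0  0  2  0  2  0 -1]
  Θ: [ 0  0  1 -1  0  3 -3  1]
RREF → pivots at {i,m,ΔT} ⇒ r = 3

3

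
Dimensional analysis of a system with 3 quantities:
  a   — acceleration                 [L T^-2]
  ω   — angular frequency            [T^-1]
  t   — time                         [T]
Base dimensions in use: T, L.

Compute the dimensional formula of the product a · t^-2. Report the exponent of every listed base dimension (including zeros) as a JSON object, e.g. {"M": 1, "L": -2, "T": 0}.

Write exponents as rows T,L / cols a,ω,t:
  T: [-2 -1  1]
  L: [ 1  0  0]
  [T]: (1)·-2+(-2)·1 = -4
  [L]: (1)·1+(-2)·0 = 1
⇒ T^-4 L

{"T": -4, "L": 1}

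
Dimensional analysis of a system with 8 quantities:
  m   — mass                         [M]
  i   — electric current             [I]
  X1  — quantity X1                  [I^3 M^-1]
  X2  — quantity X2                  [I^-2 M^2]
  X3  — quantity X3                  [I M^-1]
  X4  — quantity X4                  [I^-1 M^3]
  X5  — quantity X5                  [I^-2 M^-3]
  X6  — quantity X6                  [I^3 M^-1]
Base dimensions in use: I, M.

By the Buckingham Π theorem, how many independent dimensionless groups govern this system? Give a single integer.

6

Write exponents as rows I,M / cols m,i,X1,X2,X3,X4,X5,X6:
  I: [ 0  1  3 -2  1 -1 -2  3]
  M: [ 1  0 -1  2 -1  3 -3 -1]
Row reduction gives pivot columns m,i; rank = 2
Π count = n − r = 8 − 2 = 6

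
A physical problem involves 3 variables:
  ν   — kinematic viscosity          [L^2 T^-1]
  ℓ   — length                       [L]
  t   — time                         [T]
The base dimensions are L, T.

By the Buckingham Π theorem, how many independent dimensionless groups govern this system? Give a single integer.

1

Dimensional matrix (L×T by ν×ℓ×t):
  L: [ 2  1  0]
  T: [-1  0  1]
Echelon form has 2 nonzero rows (pivots: ν,ℓ)
Π count = n − r = 3 − 2 = 1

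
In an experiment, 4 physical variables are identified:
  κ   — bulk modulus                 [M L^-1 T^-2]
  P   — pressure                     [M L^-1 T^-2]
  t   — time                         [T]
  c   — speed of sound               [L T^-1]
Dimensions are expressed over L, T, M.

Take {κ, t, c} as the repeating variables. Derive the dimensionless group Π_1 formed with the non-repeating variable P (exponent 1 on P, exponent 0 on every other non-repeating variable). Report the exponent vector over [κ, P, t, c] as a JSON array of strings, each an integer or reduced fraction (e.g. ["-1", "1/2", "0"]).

["-1", "1", "0", "0"]

Write exponents as rows L,T,M / cols κ,P,t,c:
  L: [-1 -1  0  1]
  T: [-2 -2  1 -1]
  M: [ 1  1  0  0]
RREF → pivots at {κ,t,c} ⇒ r = 3
Pivot set = {κ,t,c}, free = {P}
RREF:
  r0: [   1    1    0    0]
  r1: [   0    0    1    0]
  r2: [   0    0    0    1]
Fix exponent of P at 1; solve each RREF row for its pivot's exponent:
  r0: exp(κ) + (1)·1 = 0 ⇒ exp(κ) = -1
  r1: exp(t) + (0)·1 = 0 ⇒ exp(t) = 0
  r2: exp(c) + (0)·1 = 0 ⇒ exp(c) = 0
Π_1 = κ^-1 · P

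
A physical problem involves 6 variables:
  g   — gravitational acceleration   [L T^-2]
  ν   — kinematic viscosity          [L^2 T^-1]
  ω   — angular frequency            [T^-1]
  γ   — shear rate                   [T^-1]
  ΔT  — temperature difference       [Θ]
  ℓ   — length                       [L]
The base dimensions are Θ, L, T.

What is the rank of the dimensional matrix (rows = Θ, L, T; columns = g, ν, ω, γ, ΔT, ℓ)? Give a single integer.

3

Exponent matrix [Θ,L,T] × [g,ν,ω,γ,ΔT,ℓ]:
  Θ: [ 0  0  0  0  1  0]
  L: [ 1  2  0  0  0  1]
  T: [-2 -1 -1 -1  0  0]
Echelon form has 3 nonzero rows (pivots: g,ν,ΔT)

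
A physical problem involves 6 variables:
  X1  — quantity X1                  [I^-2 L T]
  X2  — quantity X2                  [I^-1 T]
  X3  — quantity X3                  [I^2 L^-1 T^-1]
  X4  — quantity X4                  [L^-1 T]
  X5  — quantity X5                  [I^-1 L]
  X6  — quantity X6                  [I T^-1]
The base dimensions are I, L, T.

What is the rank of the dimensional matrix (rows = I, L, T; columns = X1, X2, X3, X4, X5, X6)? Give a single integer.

2

Dimensional matrix (I×L×T by X1×X2×X3×X4×X5×X6):
  I: [-2 -1  2  0 -1  1]
  L: [ 1  0 -1 -1  1  0]
  T: [ 1  1 -1  1  0 -1]
Echelon form has 2 nonzero rows (pivots: X1,X2)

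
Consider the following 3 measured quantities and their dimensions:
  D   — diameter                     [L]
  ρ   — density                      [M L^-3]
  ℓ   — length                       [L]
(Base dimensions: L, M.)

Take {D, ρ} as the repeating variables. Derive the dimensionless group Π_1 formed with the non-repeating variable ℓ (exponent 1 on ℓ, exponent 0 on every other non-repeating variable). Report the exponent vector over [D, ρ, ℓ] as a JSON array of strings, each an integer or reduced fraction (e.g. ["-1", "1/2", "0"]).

["-1", "0", "1"]

Exponent matrix [L,M] × [D,ρ,ℓ]:
  L: [ 1 -3  1]
  M: [ 0  1  0]
Echelon form has 2 nonzero rows (pivots: D,ρ)
Pivot set = {D,ρ}, free = {ℓ}
RREF:
  r0: [   1    0    1]
  r1: [   0    1    0]
Fix exponent of ℓ at 1; solve each RREF row for its pivot's exponent:
  r0: exp(D) + (1)·1 = 0 ⇒ exp(D) = -1
  r1: exp(ρ) + (0)·1 = 0 ⇒ exp(ρ) = 0
Π_1 = D^-1 · ℓ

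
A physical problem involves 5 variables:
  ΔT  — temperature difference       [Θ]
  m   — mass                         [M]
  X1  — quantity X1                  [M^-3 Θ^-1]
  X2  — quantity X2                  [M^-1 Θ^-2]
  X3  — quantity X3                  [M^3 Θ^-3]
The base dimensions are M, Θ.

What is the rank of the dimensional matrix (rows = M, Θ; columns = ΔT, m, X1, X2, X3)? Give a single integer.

Write exponents as rows M,Θ / cols ΔT,m,X1,X2,X3:
  M: [ 0  1 -3 -1  3]
  Θ: [ 1  0 -1 -2 -3]
Row reduction gives pivot columns ΔT,m; rank = 2

2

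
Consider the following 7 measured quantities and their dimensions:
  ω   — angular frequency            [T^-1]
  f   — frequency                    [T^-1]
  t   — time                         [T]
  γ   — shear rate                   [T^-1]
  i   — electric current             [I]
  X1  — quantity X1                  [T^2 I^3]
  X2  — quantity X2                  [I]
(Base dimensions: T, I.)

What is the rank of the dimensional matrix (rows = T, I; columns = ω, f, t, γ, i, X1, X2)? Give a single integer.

Exponent matrix [T,I] × [ω,f,t,γ,i,X1,X2]:
  T: [-1 -1  1 -1  0  2  0]
  I: [ 0  0  0  0  1  3  1]
Row reduction gives pivot columns ω,i; rank = 2

2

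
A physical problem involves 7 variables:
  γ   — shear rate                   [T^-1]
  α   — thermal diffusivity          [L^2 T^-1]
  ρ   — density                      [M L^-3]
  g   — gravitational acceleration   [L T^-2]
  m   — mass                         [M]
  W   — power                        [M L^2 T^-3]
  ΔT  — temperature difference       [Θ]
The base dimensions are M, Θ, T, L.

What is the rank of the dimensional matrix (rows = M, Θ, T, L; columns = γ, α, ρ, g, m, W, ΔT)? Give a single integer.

4

Dimensional matrix (M×Θ×T×L by γ×α×ρ×g×m×W×ΔT):
  M: [ 0  0  1  0  1  1  0]
  Θ: [ 0  0  0  0  0  0  1]
  T: [-1 -1  0 -2  0 -3  0]
  L: [ 0  2 -3  1  0  2  0]
Row reduction gives pivot columns γ,α,ρ,ΔT; rank = 4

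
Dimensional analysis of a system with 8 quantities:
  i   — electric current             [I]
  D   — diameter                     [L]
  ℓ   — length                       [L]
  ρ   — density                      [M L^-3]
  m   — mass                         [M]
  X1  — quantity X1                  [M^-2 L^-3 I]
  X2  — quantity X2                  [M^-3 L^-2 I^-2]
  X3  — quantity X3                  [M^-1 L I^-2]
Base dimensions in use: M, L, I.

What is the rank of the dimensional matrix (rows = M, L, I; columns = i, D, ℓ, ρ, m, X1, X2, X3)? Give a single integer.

3

Write exponents as rows M,L,I / cols i,D,ℓ,ρ,m,X1,X2,X3:
  M: [ 0  0  0  1  1 -2 -3 -1]
  L: [ 0  1  1 -3  0 -3 -2  1]
  I: [ 1  0  0  0  0  1 -2 -2]
Row reduction gives pivot columns i,D,ρ; rank = 3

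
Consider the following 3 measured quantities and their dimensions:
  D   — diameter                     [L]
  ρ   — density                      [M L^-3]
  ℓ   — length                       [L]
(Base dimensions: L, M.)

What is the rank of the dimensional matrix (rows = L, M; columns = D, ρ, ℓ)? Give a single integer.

2

Exponent matrix [L,M] × [D,ρ,ℓ]:
  L: [ 1 -3  1]
  M: [ 0  1  0]
Echelon form has 2 nonzero rows (pivots: D,ρ)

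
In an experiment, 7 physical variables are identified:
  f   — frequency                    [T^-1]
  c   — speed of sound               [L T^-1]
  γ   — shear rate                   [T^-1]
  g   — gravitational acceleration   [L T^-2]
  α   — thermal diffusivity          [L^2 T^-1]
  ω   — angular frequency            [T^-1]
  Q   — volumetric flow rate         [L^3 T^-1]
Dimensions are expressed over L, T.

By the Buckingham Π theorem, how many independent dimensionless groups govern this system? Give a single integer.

5

Dimensional matrix (L×T by f×c×γ×g×α×ω×Q):
  L: [ 0  1  0  1  2  0  3]
  T: [-1 -1 -1 -2 -1 -1 -1]
RREF → pivots at {f,c} ⇒ r = 2
n=7, r=2 ⇒ 5 dimensionless groups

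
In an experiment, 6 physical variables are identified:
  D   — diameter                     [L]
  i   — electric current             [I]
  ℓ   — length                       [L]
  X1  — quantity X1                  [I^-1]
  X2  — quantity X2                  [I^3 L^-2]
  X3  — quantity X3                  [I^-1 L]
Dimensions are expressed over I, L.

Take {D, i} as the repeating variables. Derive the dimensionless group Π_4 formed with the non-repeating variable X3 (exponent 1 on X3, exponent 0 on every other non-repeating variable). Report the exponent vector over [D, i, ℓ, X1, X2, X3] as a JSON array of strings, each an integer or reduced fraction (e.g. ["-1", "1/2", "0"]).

["-1", "1", "0", "0", "0", "1"]

Write exponents as rows I,L / cols D,i,ℓ,X1,X2,X3:
  I: [ 0  1  0 -1  3 -1]
  L: [ 1  0  1  0 -2  1]
RREF → pivots at {D,i} ⇒ r = 2
Repeat: D,i; free: ℓ,X1,X2,X3
RREF:
  r0: [   1    0    1    0   -2    1]
  r1: [   0    1    0   -1    3   -1]
Fix exponent of X3 at 1, ℓ at 0, X1 at 0, X2 at 0; solve each RREF row for its pivot's exponent:
  r0: exp(D) + (1)·1 = 0 ⇒ exp(D) = -1
  r1: exp(i) + (-1)·1 = 0 ⇒ exp(i) = 1
Π_4 = D^-1 · i · X3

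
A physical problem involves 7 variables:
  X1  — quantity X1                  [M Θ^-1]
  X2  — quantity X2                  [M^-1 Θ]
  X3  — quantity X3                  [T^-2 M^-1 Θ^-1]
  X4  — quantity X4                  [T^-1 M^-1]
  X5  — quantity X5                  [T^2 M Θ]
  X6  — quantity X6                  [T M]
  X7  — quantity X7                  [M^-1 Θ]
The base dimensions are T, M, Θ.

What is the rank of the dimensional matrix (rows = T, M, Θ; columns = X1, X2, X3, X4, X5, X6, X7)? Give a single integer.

Dimensional matrix (T×M×Θ by X1×X2×X3×X4×X5×X6×X7):
  T: [ 0  0 -2 -1  2  1  0]
  M: [ 1 -1 -1 -1  1  1 -1]
  Θ: [-1  1 -1  0  1  0  1]
RREF → pivots at {X1,X3} ⇒ r = 2

2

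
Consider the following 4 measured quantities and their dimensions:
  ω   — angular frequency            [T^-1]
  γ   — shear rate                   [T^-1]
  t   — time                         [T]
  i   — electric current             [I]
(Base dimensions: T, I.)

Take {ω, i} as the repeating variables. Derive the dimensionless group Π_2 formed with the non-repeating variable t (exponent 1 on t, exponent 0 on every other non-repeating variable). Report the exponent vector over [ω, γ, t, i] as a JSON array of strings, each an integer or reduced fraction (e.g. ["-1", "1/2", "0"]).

Write exponents as rows T,I / cols ω,γ,t,i:
  T: [-1 -1  1  0]
  I: [ 0  0  0  1]
RREF → pivots at {ω,i} ⇒ r = 2
Pivot set = {ω,i}, free = {γ,t}
RREF:
  r0: [   1    1   -1    0]
  r1: [   0    0    0    1]
Fix exponent of t at 1, γ at 0; solve each RREF row for its pivot's exponent:
  r0: exp(ω) + (-1)·1 = 0 ⇒ exp(ω) = 1
  r1: exp(i) + (0)·1 = 0 ⇒ exp(i) = 0
Π_2 = ω · t

["1", "0", "1", "0"]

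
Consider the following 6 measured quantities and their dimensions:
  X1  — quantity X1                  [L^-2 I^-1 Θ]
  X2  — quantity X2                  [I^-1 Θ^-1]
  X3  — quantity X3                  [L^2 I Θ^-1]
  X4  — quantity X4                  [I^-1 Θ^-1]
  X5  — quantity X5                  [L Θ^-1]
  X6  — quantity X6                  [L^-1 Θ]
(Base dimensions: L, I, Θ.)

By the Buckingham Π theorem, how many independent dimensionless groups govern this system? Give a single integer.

4

Exponent matrix [L,I,Θ] × [X1,X2,X3,X4,X5,X6]:
  L: [-2  0  2  0  1 -1]
  I: [-1 -1  1 -1  0  0]
  Θ: [ 1 -1 -1 -1 -1  1]
Row reduction gives pivot columns X1,X2; rank = 2
6 vars − rank 2 = 4 Π groups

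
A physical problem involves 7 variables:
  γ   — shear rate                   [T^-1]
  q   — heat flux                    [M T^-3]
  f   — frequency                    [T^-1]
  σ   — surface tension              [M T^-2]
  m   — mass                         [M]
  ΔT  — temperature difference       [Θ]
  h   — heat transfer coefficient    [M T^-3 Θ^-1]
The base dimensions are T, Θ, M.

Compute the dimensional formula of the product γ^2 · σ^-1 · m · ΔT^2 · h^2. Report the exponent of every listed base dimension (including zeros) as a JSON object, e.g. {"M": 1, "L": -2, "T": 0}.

Dimensional matrix (T×Θ×M by γ×q×f×σ×m×ΔT×h):
  T: [-1 -3 -1 -2  0  0 -3]
  Θ: [ 0  0  0  0  0  1 -1]
  M: [ 0  1  0  1  1  0  1]
  [T]: (2)·-1+(-1)·-2+(1)·0+(2)·0+(2)·-3 = -6
  [Θ]: (2)·0+(-1)·0+(1)·0+(2)·1+(2)·-1 = 0
  [M]: (2)·0+(-1)·1+(1)·1+(2)·0+(2)·1 = 2
⇒ T^-6 M^2

{"T": -6, "Θ": 0, "M": 2}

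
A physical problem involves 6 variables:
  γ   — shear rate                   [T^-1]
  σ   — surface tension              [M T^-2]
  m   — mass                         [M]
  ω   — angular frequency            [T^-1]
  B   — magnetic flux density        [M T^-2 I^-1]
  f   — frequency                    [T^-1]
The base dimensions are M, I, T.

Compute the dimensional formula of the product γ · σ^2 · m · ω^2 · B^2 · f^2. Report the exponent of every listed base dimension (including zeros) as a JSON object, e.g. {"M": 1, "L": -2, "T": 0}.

Exponent matrix [M,I,T] × [γ,σ,m,ω,B,f]:
  M: [ 0  1  1  0  1  0]
  I: [ 0  0  0  0 -1  0]
  T: [-1 -2  0 -1 -2 -1]
  [M]: (1)·0+(2)·1+(1)·1+(2)·0+(2)·1+(2)·0 = 5
  [I]: (1)·0+(2)·0+(1)·0+(2)·0+(2)·-1+(2)·0 = -2
  [T]: (1)·-1+(2)·-2+(1)·0+(2)·-1+(2)·-2+(2)·-1 = -13
⇒ M^5 I^-2 T^-13

{"M": 5, "I": -2, "T": -13}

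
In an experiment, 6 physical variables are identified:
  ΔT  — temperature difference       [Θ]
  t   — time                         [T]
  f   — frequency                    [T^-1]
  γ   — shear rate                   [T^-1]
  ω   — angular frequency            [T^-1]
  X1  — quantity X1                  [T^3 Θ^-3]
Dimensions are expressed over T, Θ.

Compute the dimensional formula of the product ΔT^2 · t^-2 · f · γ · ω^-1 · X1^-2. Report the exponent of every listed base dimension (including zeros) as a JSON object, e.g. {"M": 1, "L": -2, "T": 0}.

Dimensional matrix (T×Θ by ΔT×t×f×γ×ω×X1):
  T: [ 0  1 -1 -1 -1  3]
  Θ: [ 1  0  0  0  0 -3]
  [T]: (2)·0+(-2)·1+(1)·-1+(1)·-1+(-1)·-1+(-2)·3 = -9
  [Θ]: (2)·1+(-2)·0+(1)·0+(1)·0+(-1)·0+(-2)·-3 = 8
⇒ T^-9 Θ^8

{"T": -9, "Θ": 8}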